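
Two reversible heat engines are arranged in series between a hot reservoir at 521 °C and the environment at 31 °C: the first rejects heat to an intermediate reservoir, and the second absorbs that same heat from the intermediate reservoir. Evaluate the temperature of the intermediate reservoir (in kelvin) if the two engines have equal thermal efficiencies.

T_m ≈ 491 K

T_H = 521 °C → 521 + 273.15 = 794.15 K.
T_C = 31 °C → 31 + 273.15 = 304.15 K.
Equal efficiencies require 1 − T_m/T_H = 1 − T_C/T_m, i.e. T_m/T_H = T_C/T_m, so T_m = √(T_H·T_C) = √(794.15 × 304.15) = 491 K.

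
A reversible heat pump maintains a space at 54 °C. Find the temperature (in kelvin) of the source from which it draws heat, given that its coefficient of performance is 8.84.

T_H = 54 °C → 54 + 273.15 = 327.15 K.
COP_HP = T_H/(T_H − T_C) ⇒ T_C = T_H·(COP_HP − 1)/COP_HP = 327.15 × (8.84 − 1)/8.84 = 290.1 K.

T_C ≈ 290.1 K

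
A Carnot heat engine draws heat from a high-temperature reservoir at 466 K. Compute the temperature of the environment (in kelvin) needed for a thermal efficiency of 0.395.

T_C ≈ 281.9 K

From η = 1 − T_C/T_H, T_C = T_H·(1 − η) = 466.00 × (1 − 0.395) = 281.9 K.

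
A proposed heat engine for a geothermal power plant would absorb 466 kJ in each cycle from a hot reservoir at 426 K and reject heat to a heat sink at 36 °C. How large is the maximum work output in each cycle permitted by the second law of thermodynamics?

W_max ≈ 127.8 kJ

T_C = 36 °C → 36 + 273.15 = 309.15 K.
No engine can exceed the Carnot limit: η_max = 1 − T_C/T_H = 1 − 309.15/426.00 = 0.2743.
W_max = η_max · Q_H = 0.2743 × 466 = 127.8 kJ.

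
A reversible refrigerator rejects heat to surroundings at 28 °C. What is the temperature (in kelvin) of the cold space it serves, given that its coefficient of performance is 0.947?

T_C ≈ 146.5 K

T_H = 28 °C → 28 + 273.15 = 301.15 K.
COP_R = T_C/(T_H − T_C) ⇒ T_C = T_H·COP_R/(1 + COP_R) = 301.15 × 0.947/(1 + 0.947) = 146.5 K.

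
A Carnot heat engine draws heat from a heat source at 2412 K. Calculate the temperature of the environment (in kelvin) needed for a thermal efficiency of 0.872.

T_C ≈ 309 K

From η = 1 − T_C/T_H, T_C = T_H·(1 − η) = 2412.00 × (1 − 0.872) = 309 K.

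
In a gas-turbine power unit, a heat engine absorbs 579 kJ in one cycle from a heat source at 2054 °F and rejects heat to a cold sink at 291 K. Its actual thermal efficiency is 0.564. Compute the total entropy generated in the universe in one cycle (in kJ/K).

T_H = 2054 °F → (2054 − 32) × 5/9 = 1123.33 °C = 1396.48 K.
W = η·Q_H = 0.564 × 579 = 326.6 kJ, so Q_C = Q_H − W = 252.4 kJ.
Entropy balance on the reservoirs: −Q_H/T_H = -0.4146 kJ/K, +Q_C/T_C = 0.8675 kJ/K.
ΔS_univ = −Q_H/T_H + Q_C/T_C = 0.453 kJ/K (> 0, since η = 0.564 < η_Carnot = 0.792).

ΔS_univ ≈ 0.453 kJ/K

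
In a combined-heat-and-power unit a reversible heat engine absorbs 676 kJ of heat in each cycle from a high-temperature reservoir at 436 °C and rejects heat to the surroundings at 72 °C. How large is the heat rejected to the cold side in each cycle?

T_H = 436 °C → 436 + 273.15 = 709.15 K.
T_C = 72 °C → 72 + 273.15 = 345.15 K.
The Carnot efficiency is η = 1 − T_C/T_H = 1 − 345.15/709.15 = 0.5133.
For a reversible cycle Q_C/Q_H = T_C/T_H, so Q_C = 676 × 345.15/709.15 = 329 kJ.

Q_C ≈ 329 kJ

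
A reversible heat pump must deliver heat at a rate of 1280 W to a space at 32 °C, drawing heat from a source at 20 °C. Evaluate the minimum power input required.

T_H = 32 °C → 32 + 273.15 = 305.15 K.
T_C = 20 °C → 20 + 273.15 = 293.15 K.
For a reversible heat pump, COP_HP = T_H/(T_H − T_C) = 305.15/12.00 = 25.4292.
W = Q_H/COP_HP = 1280/25.4292 = 50.3 W.

Ẇ_in ≈ 50.3 W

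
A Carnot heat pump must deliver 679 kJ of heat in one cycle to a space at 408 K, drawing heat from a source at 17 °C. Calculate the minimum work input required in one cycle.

T_C = 17 °C → 17 + 273.15 = 290.15 K.
COP_HP = T_H/(T_H − T_C) = 408.00/117.85 = 3.4620.
W = Q_H/COP_HP = 679/3.4620 = 196 kJ.

W_in ≈ 196 kJ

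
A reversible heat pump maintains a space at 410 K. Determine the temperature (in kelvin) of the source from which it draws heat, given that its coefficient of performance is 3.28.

T_C ≈ 285.0 K

COP_HP = T_H/(T_H − T_C) ⇒ T_C = T_H·(COP_HP − 1)/COP_HP = 410.00 × (3.28 − 1)/3.28 = 285.0 K.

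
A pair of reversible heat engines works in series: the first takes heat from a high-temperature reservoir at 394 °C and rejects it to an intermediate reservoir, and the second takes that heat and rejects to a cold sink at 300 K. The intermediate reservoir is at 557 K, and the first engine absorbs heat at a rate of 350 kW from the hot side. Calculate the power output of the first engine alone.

T_H = 394 °C → 394 + 273.15 = 667.15 K.
First-stage efficiency η₁ = 1 − T_m/T_H = 1 − 557.00/667.15 = 0.1651.
W₁ = η₁·Q_H = 0.1651 × 350 = 57.8 kW.

Ẇ₁ ≈ 57.8 kW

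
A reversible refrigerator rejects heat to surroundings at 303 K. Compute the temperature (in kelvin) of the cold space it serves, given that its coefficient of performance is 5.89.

T_C ≈ 259 K

COP_R = T_C/(T_H − T_C) ⇒ T_C = T_H·COP_R/(1 + COP_R) = 303.00 × 5.89/(1 + 5.89) = 259 K.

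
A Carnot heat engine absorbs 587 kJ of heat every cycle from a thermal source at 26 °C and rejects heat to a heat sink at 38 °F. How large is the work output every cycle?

W ≈ 44.48 kJ

T_H = 26 °C → 26 + 273.15 = 299.15 K.
T_C = 38 °F → (38 − 32) × 5/9 = 3.33 °C = 276.48 K.
η_rev = 1 − T_C/T_H = 1 − 276.48/299.15 = 0.0758.
W = η·Q_H = 0.0758 × 587 = 44.48 kJ.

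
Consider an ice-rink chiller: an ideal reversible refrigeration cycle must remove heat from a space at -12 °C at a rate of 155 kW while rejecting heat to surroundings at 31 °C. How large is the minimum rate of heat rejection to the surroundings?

Q̇_H ≈ 181 kW

T_H = 31 °C → 31 + 273.15 = 304.15 K.
T_C = -12 °C → -12 + 273.15 = 261.15 K.
For a reversible cycle Q_H/Q_C = T_H/T_C, so Q_H = Q_C·T_H/T_C = 155 × 304.15/261.15 = 181 kW.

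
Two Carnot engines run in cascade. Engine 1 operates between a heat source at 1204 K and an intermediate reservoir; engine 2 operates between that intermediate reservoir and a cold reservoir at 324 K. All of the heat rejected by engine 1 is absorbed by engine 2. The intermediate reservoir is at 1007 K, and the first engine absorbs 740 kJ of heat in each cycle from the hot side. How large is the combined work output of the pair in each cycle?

W_total ≈ 541 kJ

Two reversible stages in series are equivalent to a single Carnot engine between T_H and T_C, so η_total = 1 − T_C/T_H = 1 − 324.00/1204.00 = 0.7309.
W_total = η_total · Q_H = 0.7309 × 740 = 541 kJ.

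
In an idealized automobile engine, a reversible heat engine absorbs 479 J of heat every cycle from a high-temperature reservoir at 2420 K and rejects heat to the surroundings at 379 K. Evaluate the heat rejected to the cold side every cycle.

Q_C ≈ 75.0 J

Since the cycle is reversible, η = 1 − T_C/T_H = 1 − 379.00/2420.00 = 0.8434.
For a reversible cycle Q_C/Q_H = T_C/T_H, so Q_C = 479 × 379.00/2420.00 = 75.0 J.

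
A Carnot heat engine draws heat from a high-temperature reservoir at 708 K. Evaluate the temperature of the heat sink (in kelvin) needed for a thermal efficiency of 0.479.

From η = 1 − T_C/T_H, T_C = T_H·(1 − η) = 708.00 × (1 − 0.479) = 368.9 K.

T_C ≈ 368.9 K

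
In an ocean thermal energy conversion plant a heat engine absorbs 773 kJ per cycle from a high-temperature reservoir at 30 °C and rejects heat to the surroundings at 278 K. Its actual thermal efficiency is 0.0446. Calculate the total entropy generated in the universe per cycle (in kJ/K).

T_H = 30 °C → 30 + 273.15 = 303.15 K.
W = η·Q_H = 0.0446 × 773 = 34.48 kJ, so Q_C = Q_H − W = 738.5 kJ.
Entropy balance on the reservoirs: −Q_H/T_H = -2.550 kJ/K, +Q_C/T_C = 2.657 kJ/K.
ΔS_univ = −Q_H/T_H + Q_C/T_C = 0.107 kJ/K (> 0, since η = 0.0446 < η_Carnot = 0.083).

ΔS_univ ≈ 0.107 kJ/K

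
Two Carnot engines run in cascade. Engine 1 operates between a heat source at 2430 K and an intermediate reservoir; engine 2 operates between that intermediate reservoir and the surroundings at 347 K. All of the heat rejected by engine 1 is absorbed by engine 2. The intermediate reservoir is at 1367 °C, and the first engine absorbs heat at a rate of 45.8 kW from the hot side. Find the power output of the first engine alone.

T_m = 1367 °C → 1367 + 273.15 = 1640.15 K.
First-stage efficiency η₁ = 1 − T_m/T_H = 1 − 1640.15/2430.00 = 0.3250.
W₁ = η₁·Q_H = 0.3250 × 45.8 = 14.9 kW.

Ẇ₁ ≈ 14.9 kW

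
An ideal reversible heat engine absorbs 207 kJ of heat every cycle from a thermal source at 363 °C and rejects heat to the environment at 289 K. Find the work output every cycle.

W ≈ 113 kJ

T_H = 363 °C → 363 + 273.15 = 636.15 K.
For a reversible engine, η = 1 − T_C/T_H = 1 − 289.00/636.15 = 0.5457.
W = η·Q_H = 0.5457 × 207 = 113 kJ.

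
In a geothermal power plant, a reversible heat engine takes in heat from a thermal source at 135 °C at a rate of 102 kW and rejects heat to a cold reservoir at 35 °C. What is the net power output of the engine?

Ẇ ≈ 24.99 kW

T_H = 135 °C → 135 + 273.15 = 408.15 K.
T_C = 35 °C → 35 + 273.15 = 308.15 K.
Carnot efficiency: η = 1 − T_C/T_H = 1 − 308.15/408.15 = 0.2450.
W = η·Q_H = 0.2450 × 102 = 24.99 kW.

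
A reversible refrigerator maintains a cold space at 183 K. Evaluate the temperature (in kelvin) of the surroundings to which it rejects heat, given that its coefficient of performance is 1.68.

COP_R = T_C/(T_H − T_C) ⇒ T_H = T_C·(1 + 1/COP_R) = 183.00 × (1 + 1/1.68) = 292 K.

T_H ≈ 292 K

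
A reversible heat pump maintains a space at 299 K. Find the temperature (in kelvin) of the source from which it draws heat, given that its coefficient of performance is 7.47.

T_C ≈ 259.0 K

COP_HP = T_H/(T_H − T_C) ⇒ T_C = T_H·(COP_HP − 1)/COP_HP = 299.00 × (7.47 − 1)/7.47 = 259.0 K.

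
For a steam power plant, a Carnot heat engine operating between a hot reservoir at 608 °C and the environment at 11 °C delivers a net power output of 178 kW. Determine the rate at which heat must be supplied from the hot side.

T_H = 608 °C → 608 + 273.15 = 881.15 K.
T_C = 11 °C → 11 + 273.15 = 284.15 K.
Since the cycle is reversible, η = 1 − T_C/T_H = 1 − 284.15/881.15 = 0.6775.
Q_H = W/η = 178/0.6775 = 262.7 kW.

Q̇_H ≈ 262.7 kW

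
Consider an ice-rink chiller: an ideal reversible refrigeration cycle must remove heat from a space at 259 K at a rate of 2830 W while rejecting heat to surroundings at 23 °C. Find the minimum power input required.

Ẇ_in ≈ 406 W

T_H = 23 °C → 23 + 273.15 = 296.15 K.
For a reversible refrigerator, COP_R = T_C/(T_H − T_C) = 259.00/37.15 = 6.9717.
W = Q_C/COP_R = 2830/6.9717 = 406 W.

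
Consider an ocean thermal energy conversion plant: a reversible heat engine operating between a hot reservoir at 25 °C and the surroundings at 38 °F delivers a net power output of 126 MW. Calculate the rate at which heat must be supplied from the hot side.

Q̇_H ≈ 1734 MW

T_H = 25 °C → 25 + 273.15 = 298.15 K.
T_C = 38 °F → (38 − 32) × 5/9 = 3.33 °C = 276.48 K.
For a reversible engine, η = 1 − T_C/T_H = 1 − 276.48/298.15 = 0.0727.
Q_H = W/η = 126/0.0727 = 1734 MW.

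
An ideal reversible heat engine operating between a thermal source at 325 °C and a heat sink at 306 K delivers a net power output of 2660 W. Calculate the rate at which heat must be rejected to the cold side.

T_H = 325 °C → 325 + 273.15 = 598.15 K.
The Carnot efficiency is η = 1 − T_C/T_H = 1 − 306.00/598.15 = 0.4884.
Since Q_C/Q_H = T_C/T_H and Q_H = W/η, Q_C = W·T_C/(T_H − T_C) = 2660 × 306.00/292.15 = 2790 W.

Q̇_C ≈ 2790 W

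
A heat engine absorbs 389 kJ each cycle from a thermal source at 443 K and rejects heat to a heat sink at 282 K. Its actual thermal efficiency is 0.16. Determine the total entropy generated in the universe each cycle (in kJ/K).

W = η·Q_H = 0.16 × 389 = 62.24 kJ, so Q_C = Q_H − W = 326.8 kJ.
The hot reservoir loses entropy Q_H/T_H = 389/443.00 = 0.8781 kJ/K; the cold reservoir gains Q_C/T_C = 326.8/282.00 = 1.159 kJ/K.
ΔS_univ = −Q_H/T_H + Q_C/T_C = 0.281 kJ/K (> 0, since η = 0.16 < η_Carnot = 0.363).

ΔS_univ ≈ 0.281 kJ/K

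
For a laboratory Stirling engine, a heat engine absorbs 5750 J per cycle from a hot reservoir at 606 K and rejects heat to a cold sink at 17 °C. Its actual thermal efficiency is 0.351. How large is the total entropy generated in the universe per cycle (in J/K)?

T_C = 17 °C → 17 + 273.15 = 290.15 K.
W = η·Q_H = 0.351 × 5750 = 2018 J, so Q_C = Q_H − W = 3732 J.
The hot reservoir loses entropy Q_H/T_H = 5750/606.00 = 9.488 J/K; the cold reservoir gains Q_C/T_C = 3732/290.15 = 12.86 J/K.
ΔS_univ = −Q_H/T_H + Q_C/T_C = 3.373 J/K (> 0, since η = 0.351 < η_Carnot = 0.521).

ΔS_univ ≈ 3.373 J/K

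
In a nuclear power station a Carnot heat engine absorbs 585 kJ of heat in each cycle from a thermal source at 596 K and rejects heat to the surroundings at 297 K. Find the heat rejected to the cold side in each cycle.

The Carnot efficiency is η = 1 − T_C/T_H = 1 − 297.00/596.00 = 0.5017.
For a reversible cycle Q_C/Q_H = T_C/T_H, so Q_C = 585 × 297.00/596.00 = 292 kJ.

Q_C ≈ 292 kJ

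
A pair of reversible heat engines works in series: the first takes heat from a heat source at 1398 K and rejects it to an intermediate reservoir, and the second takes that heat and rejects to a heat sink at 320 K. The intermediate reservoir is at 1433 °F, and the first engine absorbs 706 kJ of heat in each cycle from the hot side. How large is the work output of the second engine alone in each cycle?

W₂ ≈ 369.4 kJ

T_m = 1433 °F → (1433 − 32) × 5/9 = 778.33 °C = 1051.48 K.
Heat entering the second stage: Q_m = Q_H·(T_m/T_H) = 706 × 1051.48/1398.00 = 531.0 kJ.
Second-stage efficiency η₂ = 1 − T_C/T_m = 1 − 320.00/1051.48 = 0.6957, so W₂ = η₂·Q_m = 369.4 kJ.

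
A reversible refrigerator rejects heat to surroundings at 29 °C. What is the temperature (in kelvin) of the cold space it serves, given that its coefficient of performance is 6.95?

T_H = 29 °C → 29 + 273.15 = 302.15 K.
COP_R = T_C/(T_H − T_C) ⇒ T_C = T_H·COP_R/(1 + COP_R) = 302.15 × 6.95/(1 + 6.95) = 264.1 K.

T_C ≈ 264.1 K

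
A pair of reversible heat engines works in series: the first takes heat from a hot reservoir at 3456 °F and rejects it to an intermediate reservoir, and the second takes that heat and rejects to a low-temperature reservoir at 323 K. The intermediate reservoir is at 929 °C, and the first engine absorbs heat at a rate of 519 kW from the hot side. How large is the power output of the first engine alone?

T_H = 3456 °F → (3456 − 32) × 5/9 = 1902.22 °C = 2175.37 K.
T_m = 929 °C → 929 + 273.15 = 1202.15 K.
First-stage efficiency η₁ = 1 − T_m/T_H = 1 − 1202.15/2175.37 = 0.4474.
W₁ = η₁·Q_H = 0.4474 × 519 = 232.2 kW.

Ẇ₁ ≈ 232.2 kW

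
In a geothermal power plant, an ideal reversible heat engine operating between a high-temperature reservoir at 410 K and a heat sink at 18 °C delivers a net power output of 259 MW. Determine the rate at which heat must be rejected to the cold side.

Q̇_C ≈ 634.5 MW

T_C = 18 °C → 18 + 273.15 = 291.15 K.
η_rev = 1 − T_C/T_H = 1 − 291.15/410.00 = 0.2899.
Since Q_C/Q_H = T_C/T_H and Q_H = W/η, Q_C = W·T_C/(T_H − T_C) = 259 × 291.15/118.85 = 634.5 MW.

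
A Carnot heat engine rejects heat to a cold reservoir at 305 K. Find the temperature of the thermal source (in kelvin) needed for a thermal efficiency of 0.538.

From η = 1 − T_C/T_H, solving for T_H gives T_H = T_C/(1 − η) = 305.00/(1 − 0.538) = 660 K.

T_H ≈ 660 K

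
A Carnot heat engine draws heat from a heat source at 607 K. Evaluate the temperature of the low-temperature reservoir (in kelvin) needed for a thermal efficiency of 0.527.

From η = 1 − T_C/T_H, T_C = T_H·(1 − η) = 607.00 × (1 − 0.527) = 287 K.

T_C ≈ 287 K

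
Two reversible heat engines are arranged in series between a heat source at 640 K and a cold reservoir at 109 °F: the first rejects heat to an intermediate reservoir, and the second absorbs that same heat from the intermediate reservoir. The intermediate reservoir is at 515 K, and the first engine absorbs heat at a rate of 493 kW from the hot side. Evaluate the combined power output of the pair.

T_C = 109 °F → (109 − 32) × 5/9 = 42.78 °C = 315.93 K.
Two reversible stages in series are equivalent to a single Carnot engine between T_H and T_C, so η_total = 1 − T_C/T_H = 1 − 315.93/640.00 = 0.5064.
W_total = η_total · Q_H = 0.5064 × 493 = 250 kW.

Ẇ_total ≈ 250 kW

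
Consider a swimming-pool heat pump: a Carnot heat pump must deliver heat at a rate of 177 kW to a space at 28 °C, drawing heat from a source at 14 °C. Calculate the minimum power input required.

T_H = 28 °C → 28 + 273.15 = 301.15 K.
T_C = 14 °C → 14 + 273.15 = 287.15 K.
The Carnot heat-pump COP is COP_HP = T_H/(T_H − T_C) = 301.15/14.00 = 21.5107.
W = Q_H/COP_HP = 177/21.5107 = 8.23 kW.

Ẇ_in ≈ 8.23 kW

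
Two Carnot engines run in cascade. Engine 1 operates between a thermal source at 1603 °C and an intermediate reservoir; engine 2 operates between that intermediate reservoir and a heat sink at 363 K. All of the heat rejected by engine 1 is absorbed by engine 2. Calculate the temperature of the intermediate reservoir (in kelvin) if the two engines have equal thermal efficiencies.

T_H = 1603 °C → 1603 + 273.15 = 1876.15 K.
Equal efficiencies require 1 − T_m/T_H = 1 − T_C/T_m, i.e. T_m/T_H = T_C/T_m, so T_m = √(T_H·T_C) = √(1876.15 × 363.00) = 825 K.

T_m ≈ 825 K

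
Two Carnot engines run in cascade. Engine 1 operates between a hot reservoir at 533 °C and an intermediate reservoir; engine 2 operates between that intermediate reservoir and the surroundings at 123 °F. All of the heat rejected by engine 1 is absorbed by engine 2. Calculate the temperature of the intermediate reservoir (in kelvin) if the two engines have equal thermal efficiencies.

T_H = 533 °C → 533 + 273.15 = 806.15 K.
T_C = 123 °F → (123 − 32) × 5/9 = 50.56 °C = 323.71 K.
Equal efficiencies require 1 − T_m/T_H = 1 − T_C/T_m, i.e. T_m/T_H = T_C/T_m, so T_m = √(T_H·T_C) = √(806.15 × 323.71) = 511 K.

T_m ≈ 511 K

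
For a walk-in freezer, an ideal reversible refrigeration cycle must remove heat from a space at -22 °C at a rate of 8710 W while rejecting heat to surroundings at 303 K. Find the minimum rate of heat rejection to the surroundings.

Q̇_H ≈ 10500 W

T_C = -22 °C → -22 + 273.15 = 251.15 K.
For a reversible cycle Q_H/Q_C = T_H/T_C, so Q_H = Q_C·T_H/T_C = 8710 × 303.00/251.15 = 10500 W.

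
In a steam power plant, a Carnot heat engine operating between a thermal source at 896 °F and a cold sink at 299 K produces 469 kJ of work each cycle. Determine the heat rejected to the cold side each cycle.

Q_C ≈ 309 kJ

T_H = 896 °F → (896 − 32) × 5/9 = 480.00 °C = 753.15 K.
For a reversible engine, η = 1 − T_C/T_H = 1 − 299.00/753.15 = 0.6030.
Since Q_C/Q_H = T_C/T_H and Q_H = W/η, Q_C = W·T_C/(T_H − T_C) = 469 × 299.00/454.15 = 309 kJ.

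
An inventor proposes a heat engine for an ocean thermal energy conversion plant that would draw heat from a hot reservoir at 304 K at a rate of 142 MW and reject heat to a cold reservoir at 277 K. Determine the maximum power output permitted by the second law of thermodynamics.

The second-law ceiling is the Carnot efficiency, η_max = 1 − T_C/T_H = 1 − 277.00/304.00 = 0.0888.
W_max = η_max · Q_H = 0.0888 × 142 = 12.6 MW.

Ẇ_max ≈ 12.6 MW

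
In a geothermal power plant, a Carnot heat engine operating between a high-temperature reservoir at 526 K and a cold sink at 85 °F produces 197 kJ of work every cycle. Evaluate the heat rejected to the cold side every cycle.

T_C = 85 °F → (85 − 32) × 5/9 = 29.44 °C = 302.59 K.
η_rev = 1 − T_C/T_H = 1 − 302.59/526.00 = 0.4247.
Since Q_C/Q_H = T_C/T_H and Q_H = W/η, Q_C = W·T_C/(T_H − T_C) = 197 × 302.59/223.41 = 267 kJ.

Q_C ≈ 267 kJ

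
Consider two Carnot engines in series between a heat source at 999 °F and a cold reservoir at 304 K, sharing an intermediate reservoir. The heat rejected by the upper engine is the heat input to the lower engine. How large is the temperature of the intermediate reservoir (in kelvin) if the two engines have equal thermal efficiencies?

T_m ≈ 496.3 K

T_H = 999 °F → (999 − 32) × 5/9 = 537.22 °C = 810.37 K.
Equal efficiencies require 1 − T_m/T_H = 1 − T_C/T_m, i.e. T_m/T_H = T_C/T_m, so T_m = √(T_H·T_C) = √(810.37 × 304.00) = 496.3 K.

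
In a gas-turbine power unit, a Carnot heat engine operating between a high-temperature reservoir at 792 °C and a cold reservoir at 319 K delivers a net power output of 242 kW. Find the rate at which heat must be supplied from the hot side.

T_H = 792 °C → 792 + 273.15 = 1065.15 K.
For a reversible engine, η = 1 − T_C/T_H = 1 − 319.00/1065.15 = 0.7005.
Q_H = W/η = 242/0.7005 = 345.5 kW.

Q̇_H ≈ 345.5 kW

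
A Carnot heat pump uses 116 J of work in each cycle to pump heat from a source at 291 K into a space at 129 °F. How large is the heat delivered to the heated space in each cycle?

Q_H ≈ 1053 J

T_H = 129 °F → (129 − 32) × 5/9 = 53.89 °C = 327.04 K.
COP_HP = T_H/(T_H − T_C) = 327.04/36.04 = 9.0746.
Q_H = COP_HP · W = 9.0746 × 116 = 1053 J.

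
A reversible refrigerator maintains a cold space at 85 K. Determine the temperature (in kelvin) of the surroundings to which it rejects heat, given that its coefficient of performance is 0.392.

COP_R = T_C/(T_H − T_C) ⇒ T_H = T_C·(1 + 1/COP_R) = 85.00 × (1 + 1/0.392) = 302 K.

T_H ≈ 302 K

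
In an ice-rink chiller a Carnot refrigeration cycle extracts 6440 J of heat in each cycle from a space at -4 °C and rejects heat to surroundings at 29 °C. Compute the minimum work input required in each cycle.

W_in ≈ 790 J

T_H = 29 °C → 29 + 273.15 = 302.15 K.
T_C = -4 °C → -4 + 273.15 = 269.15 K.
For a reversible refrigerator, COP_R = T_C/(T_H − T_C) = 269.15/33.00 = 8.1561.
W = Q_C/COP_R = 6440/8.1561 = 790 J.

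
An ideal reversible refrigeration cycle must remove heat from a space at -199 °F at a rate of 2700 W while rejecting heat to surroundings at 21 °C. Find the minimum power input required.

Ẇ_in ≈ 2784 W

T_H = 21 °C → 21 + 273.15 = 294.15 K.
T_C = -199 °F → (-199 − 32) × 5/9 = -128.33 °C = 144.82 K.
For a reversible refrigerator, COP_R = T_C/(T_H − T_C) = 144.82/149.33 = 0.9698.
W = Q_C/COP_R = 2700/0.9698 = 2784 W.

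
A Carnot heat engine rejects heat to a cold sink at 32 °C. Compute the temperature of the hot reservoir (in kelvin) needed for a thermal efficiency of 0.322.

T_C = 32 °C → 32 + 273.15 = 305.15 K.
From η = 1 − T_C/T_H, solving for T_H gives T_H = T_C/(1 − η) = 305.15/(1 − 0.322) = 450.1 K.

T_H ≈ 450.1 K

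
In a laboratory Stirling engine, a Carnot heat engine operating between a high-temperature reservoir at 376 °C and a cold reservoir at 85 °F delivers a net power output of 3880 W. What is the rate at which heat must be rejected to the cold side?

Q̇_C ≈ 3388 W

T_H = 376 °C → 376 + 273.15 = 649.15 K.
T_C = 85 °F → (85 − 32) × 5/9 = 29.44 °C = 302.59 K.
For a reversible engine, η = 1 − T_C/T_H = 1 − 302.59/649.15 = 0.5339.
Since Q_C/Q_H = T_C/T_H and Q_H = W/η, Q_C = W·T_C/(T_H − T_C) = 3880 × 302.59/346.56 = 3388 W.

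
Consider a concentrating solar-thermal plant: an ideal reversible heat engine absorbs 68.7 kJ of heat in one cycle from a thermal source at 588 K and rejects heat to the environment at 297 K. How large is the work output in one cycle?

Carnot efficiency: η = 1 − T_C/T_H = 1 − 297.00/588.00 = 0.4949.
W = η·Q_H = 0.4949 × 68.7 = 34.00 kJ.

W ≈ 34.00 kJ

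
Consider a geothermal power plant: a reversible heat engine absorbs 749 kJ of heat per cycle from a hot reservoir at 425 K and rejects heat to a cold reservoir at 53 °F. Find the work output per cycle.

T_C = 53 °F → (53 − 32) × 5/9 = 11.67 °C = 284.82 K.
The Carnot efficiency is η = 1 − T_C/T_H = 1 − 284.82/425.00 = 0.3298.
W = η·Q_H = 0.3298 × 749 = 247 kJ.

W ≈ 247 kJ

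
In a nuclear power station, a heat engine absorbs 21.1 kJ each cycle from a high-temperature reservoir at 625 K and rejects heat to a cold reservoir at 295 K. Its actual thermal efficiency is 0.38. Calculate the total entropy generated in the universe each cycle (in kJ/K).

W = η·Q_H = 0.38 × 21.1 = 8.018 kJ, so Q_C = Q_H − W = 13.08 kJ.
Reservoir entropy changes: ΔS_H = −Q_H/T_H = −21.1/625.00 = -0.03376 kJ/K and ΔS_C = +Q_C/T_C = 13.08/295.00 = 0.04435 kJ/K.
ΔS_univ = −Q_H/T_H + Q_C/T_C = 0.0106 kJ/K (> 0, since η = 0.38 < η_Carnot = 0.528).

ΔS_univ ≈ 0.0106 kJ/K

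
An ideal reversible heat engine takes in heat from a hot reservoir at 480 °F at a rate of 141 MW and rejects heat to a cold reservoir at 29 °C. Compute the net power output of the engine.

T_H = 480 °F → (480 − 32) × 5/9 = 248.89 °C = 522.04 K.
T_C = 29 °C → 29 + 273.15 = 302.15 K.
Since the cycle is reversible, η = 1 − T_C/T_H = 1 − 302.15/522.04 = 0.4212.
W = η·Q_H = 0.4212 × 141 = 59.39 MW.

Ẇ ≈ 59.39 MW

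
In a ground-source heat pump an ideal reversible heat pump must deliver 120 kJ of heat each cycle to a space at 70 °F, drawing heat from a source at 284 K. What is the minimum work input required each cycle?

T_H = 70 °F → (70 − 32) × 5/9 = 21.11 °C = 294.26 K.
COP_HP = T_H/(T_H − T_C) = 294.26/10.26 = 28.6773.
W = Q_H/COP_HP = 120/28.6773 = 4.18 kJ.

W_in ≈ 4.18 kJ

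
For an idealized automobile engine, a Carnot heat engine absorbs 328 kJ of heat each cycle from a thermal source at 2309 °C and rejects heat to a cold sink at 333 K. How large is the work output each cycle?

W ≈ 285.7 kJ

T_H = 2309 °C → 2309 + 273.15 = 2582.15 K.
Carnot efficiency: η = 1 − T_C/T_H = 1 − 333.00/2582.15 = 0.8710.
W = η·Q_H = 0.8710 × 328 = 285.7 kJ.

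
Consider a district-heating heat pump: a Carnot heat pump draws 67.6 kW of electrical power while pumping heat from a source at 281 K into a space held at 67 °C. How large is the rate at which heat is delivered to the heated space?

Q̇_H ≈ 389 kW

T_H = 67 °C → 67 + 273.15 = 340.15 K.
The Carnot heat-pump COP is COP_HP = T_H/(T_H − T_C) = 340.15/59.15 = 5.7506.
Q_H = COP_HP · W = 5.7506 × 67.6 = 389 kW.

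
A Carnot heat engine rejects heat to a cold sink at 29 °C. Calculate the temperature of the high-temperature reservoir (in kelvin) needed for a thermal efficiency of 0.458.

T_C = 29 °C → 29 + 273.15 = 302.15 K.
From η = 1 − T_C/T_H, solving for T_H gives T_H = T_C/(1 − η) = 302.15/(1 − 0.458) = 557.5 K.

T_H ≈ 557.5 K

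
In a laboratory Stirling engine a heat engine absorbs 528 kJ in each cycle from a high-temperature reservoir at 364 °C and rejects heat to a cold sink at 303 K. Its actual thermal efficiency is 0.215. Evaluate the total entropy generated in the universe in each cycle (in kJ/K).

ΔS_univ ≈ 0.539 kJ/K

T_H = 364 °C → 364 + 273.15 = 637.15 K.
W = η·Q_H = 0.215 × 528 = 113.5 kJ, so Q_C = Q_H − W = 414.5 kJ.
Entropy balance on the reservoirs: −Q_H/T_H = -0.8287 kJ/K, +Q_C/T_C = 1.368 kJ/K.
ΔS_univ = −Q_H/T_H + Q_C/T_C = 0.539 kJ/K (> 0, since η = 0.215 < η_Carnot = 0.524).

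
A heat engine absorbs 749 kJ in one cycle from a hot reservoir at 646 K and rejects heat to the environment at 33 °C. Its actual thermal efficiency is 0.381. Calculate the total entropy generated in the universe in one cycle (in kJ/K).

T_C = 33 °C → 33 + 273.15 = 306.15 K.
W = η·Q_H = 0.381 × 749 = 285.4 kJ, so Q_C = Q_H − W = 463.6 kJ.
Entropy balance on the reservoirs: −Q_H/T_H = -1.159 kJ/K, +Q_C/T_C = 1.514 kJ/K.
ΔS_univ = −Q_H/T_H + Q_C/T_C = 0.355 kJ/K (> 0, since η = 0.381 < η_Carnot = 0.526).

ΔS_univ ≈ 0.355 kJ/K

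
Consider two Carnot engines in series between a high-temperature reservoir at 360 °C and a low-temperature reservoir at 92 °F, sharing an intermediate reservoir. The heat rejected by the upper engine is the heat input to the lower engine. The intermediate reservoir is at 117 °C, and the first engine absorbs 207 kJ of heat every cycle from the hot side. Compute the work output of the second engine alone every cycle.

T_H = 360 °C → 360 + 273.15 = 633.15 K.
T_C = 92 °F → (92 − 32) × 5/9 = 33.33 °C = 306.48 K.
T_m = 117 °C → 117 + 273.15 = 390.15 K.
Heat entering the second stage: Q_m = Q_H·(T_m/T_H) = 207 × 390.15/633.15 = 127.6 kJ.
Second-stage efficiency η₂ = 1 − T_C/T_m = 1 − 306.48/390.15 = 0.2144, so W₂ = η₂·Q_m = 27.35 kJ.

W₂ ≈ 27.35 kJ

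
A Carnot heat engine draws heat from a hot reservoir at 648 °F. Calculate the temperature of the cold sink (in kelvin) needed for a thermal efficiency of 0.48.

T_C ≈ 320 K

T_H = 648 °F → (648 − 32) × 5/9 = 342.22 °C = 615.37 K.
From η = 1 − T_C/T_H, T_C = T_H·(1 − η) = 615.37 × (1 − 0.48) = 320 K.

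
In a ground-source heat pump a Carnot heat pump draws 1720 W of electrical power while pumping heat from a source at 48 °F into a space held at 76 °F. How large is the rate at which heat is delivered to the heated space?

Q̇_H ≈ 32900 W

T_H = 76 °F → (76 − 32) × 5/9 = 24.44 °C = 297.59 K.
T_C = 48 °F → (48 − 32) × 5/9 = 8.89 °C = 282.04 K.
The Carnot heat-pump COP is COP_HP = T_H/(T_H − T_C) = 297.59/15.56 = 19.1311.
Q_H = COP_HP · W = 19.1311 × 1720 = 32900 W.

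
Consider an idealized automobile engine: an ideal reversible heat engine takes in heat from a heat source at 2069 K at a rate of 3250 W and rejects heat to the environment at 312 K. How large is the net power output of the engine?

For a reversible engine, η = 1 − T_C/T_H = 1 − 312.00/2069.00 = 0.8492.
W = η·Q_H = 0.8492 × 3250 = 2760 W.

Ẇ ≈ 2760 W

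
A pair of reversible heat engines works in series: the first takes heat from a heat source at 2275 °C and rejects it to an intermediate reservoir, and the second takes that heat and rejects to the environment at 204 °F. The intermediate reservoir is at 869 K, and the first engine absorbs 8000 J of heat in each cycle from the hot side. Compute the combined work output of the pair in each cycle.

W_total ≈ 6840 J

T_H = 2275 °C → 2275 + 273.15 = 2548.15 K.
T_C = 204 °F → (204 − 32) × 5/9 = 95.56 °C = 368.71 K.
Two reversible stages in series are equivalent to a single Carnot engine between T_H and T_C, so η_total = 1 − T_C/T_H = 1 − 368.71/2548.15 = 0.8553.
W_total = η_total · Q_H = 0.8553 × 8000 = 6840 J.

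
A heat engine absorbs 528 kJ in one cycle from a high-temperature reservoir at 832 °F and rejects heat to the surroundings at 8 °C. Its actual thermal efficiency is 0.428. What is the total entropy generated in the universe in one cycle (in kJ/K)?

ΔS_univ ≈ 0.3384 kJ/K

T_H = 832 °F → (832 − 32) × 5/9 = 444.44 °C = 717.59 K.
T_C = 8 °C → 8 + 273.15 = 281.15 K.
W = η·Q_H = 0.428 × 528 = 226.0 kJ, so Q_C = Q_H − W = 302.0 kJ.
Entropy balance on the reservoirs: −Q_H/T_H = -0.7358 kJ/K, +Q_C/T_C = 1.074 kJ/K.
ΔS_univ = −Q_H/T_H + Q_C/T_C = 0.3384 kJ/K (> 0, since η = 0.428 < η_Carnot = 0.608).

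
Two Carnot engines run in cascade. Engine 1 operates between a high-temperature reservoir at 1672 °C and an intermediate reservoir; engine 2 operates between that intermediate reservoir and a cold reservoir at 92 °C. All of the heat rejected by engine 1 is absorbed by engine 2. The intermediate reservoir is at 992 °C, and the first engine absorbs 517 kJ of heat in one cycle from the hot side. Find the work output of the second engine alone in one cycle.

W₂ ≈ 239 kJ

T_H = 1672 °C → 1672 + 273.15 = 1945.15 K.
T_C = 92 °C → 92 + 273.15 = 365.15 K.
T_m = 992 °C → 992 + 273.15 = 1265.15 K.
Heat entering the second stage: Q_m = Q_H·(T_m/T_H) = 517 × 1265.15/1945.15 = 336 kJ.
Second-stage efficiency η₂ = 1 − T_C/T_m = 1 − 365.15/1265.15 = 0.7114, so W₂ = η₂·Q_m = 239 kJ.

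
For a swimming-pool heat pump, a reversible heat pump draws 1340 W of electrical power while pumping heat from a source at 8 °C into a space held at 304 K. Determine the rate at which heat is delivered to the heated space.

T_C = 8 °C → 8 + 273.15 = 281.15 K.
For a reversible heat pump, COP_HP = T_H/(T_H − T_C) = 304.00/22.85 = 13.3042.
Q_H = COP_HP · W = 13.3042 × 1340 = 17830 W.

Q̇_H ≈ 17830 W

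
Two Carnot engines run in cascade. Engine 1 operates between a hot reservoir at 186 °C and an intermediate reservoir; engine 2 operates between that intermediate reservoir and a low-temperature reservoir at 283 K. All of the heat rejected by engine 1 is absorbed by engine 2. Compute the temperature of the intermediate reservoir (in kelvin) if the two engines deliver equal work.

T_m ≈ 371 K

T_H = 186 °C → 186 + 273.15 = 459.15 K.
For reversible stages Q_m = Q_H·(T_m/T_H). Setting W₁ = Q_H(1 − T_m/T_H) equal to W₂ = Q_m(1 − T_C/T_m) = Q_H·(T_m − T_C)/T_H gives T_H − T_m = T_m − T_C, so T_m = (T_H + T_C)/2 = (459.15 + 283.00)/2 = 371 K.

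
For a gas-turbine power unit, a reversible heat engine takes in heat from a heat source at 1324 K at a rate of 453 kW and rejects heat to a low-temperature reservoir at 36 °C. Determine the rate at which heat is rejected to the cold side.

Q̇_C ≈ 105.8 kW

T_C = 36 °C → 36 + 273.15 = 309.15 K.
η_rev = 1 − T_C/T_H = 1 − 309.15/1324.00 = 0.7665.
For a reversible cycle Q_C/Q_H = T_C/T_H, so Q_C = 453 × 309.15/1324.00 = 105.8 kW.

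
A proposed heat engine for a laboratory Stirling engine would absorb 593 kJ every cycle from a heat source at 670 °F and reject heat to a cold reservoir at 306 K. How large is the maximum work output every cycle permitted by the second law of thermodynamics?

T_H = 670 °F → (670 − 32) × 5/9 = 354.44 °C = 627.59 K.
The second-law ceiling is the Carnot efficiency, η_max = 1 − T_C/T_H = 1 − 306.00/627.59 = 0.5124.
W_max = η_max · Q_H = 0.5124 × 593 = 303.9 kJ.

W_max ≈ 303.9 kJ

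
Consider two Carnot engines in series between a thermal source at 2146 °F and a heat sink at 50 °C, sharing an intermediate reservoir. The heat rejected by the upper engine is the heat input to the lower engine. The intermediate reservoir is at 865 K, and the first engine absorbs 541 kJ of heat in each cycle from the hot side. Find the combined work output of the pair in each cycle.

T_H = 2146 °F → (2146 − 32) × 5/9 = 1174.44 °C = 1447.59 K.
T_C = 50 °C → 50 + 273.15 = 323.15 K.
Two reversible stages in series are equivalent to a single Carnot engine between T_H and T_C, so η_total = 1 − T_C/T_H = 1 − 323.15/1447.59 = 0.7768.
W_total = η_total · Q_H = 0.7768 × 541 = 420 kJ.

W_total ≈ 420 kJ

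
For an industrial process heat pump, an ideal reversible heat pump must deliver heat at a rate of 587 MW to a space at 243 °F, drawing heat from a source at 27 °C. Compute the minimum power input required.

T_H = 243 °F → (243 − 32) × 5/9 = 117.22 °C = 390.37 K.
T_C = 27 °C → 27 + 273.15 = 300.15 K.
The Carnot heat-pump COP is COP_HP = T_H/(T_H − T_C) = 390.37/90.22 = 4.3268.
W = Q_H/COP_HP = 587/4.3268 = 136 MW.

Ẇ_in ≈ 136 MW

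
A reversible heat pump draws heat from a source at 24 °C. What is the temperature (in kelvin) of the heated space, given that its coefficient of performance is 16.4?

T_H ≈ 316.4 K

T_C = 24 °C → 24 + 273.15 = 297.15 K.
COP_HP = T_H/(T_H − T_C) ⇒ T_H = T_C·COP_HP/(COP_HP − 1) = 297.15 × 16.4/(16.4 − 1) = 316.4 K.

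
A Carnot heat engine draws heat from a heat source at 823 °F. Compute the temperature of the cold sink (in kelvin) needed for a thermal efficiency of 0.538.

T_C ≈ 329 K

T_H = 823 °F → (823 − 32) × 5/9 = 439.44 °C = 712.59 K.
From η = 1 − T_C/T_H, T_C = T_H·(1 − η) = 712.59 × (1 − 0.538) = 329 K.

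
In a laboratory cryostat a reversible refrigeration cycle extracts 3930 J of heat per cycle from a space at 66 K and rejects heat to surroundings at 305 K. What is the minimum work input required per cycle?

Carnot COP: COP_R = T_C/(T_H − T_C) = 66.00/239.00 = 0.2762.
W = Q_C/COP_R = 3930/0.2762 = 14200 J.

W_in ≈ 14200 J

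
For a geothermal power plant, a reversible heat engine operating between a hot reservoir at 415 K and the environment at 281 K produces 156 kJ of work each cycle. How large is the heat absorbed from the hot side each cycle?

Q_H ≈ 483.1 kJ

Carnot efficiency: η = 1 − T_C/T_H = 1 − 281.00/415.00 = 0.3229.
Q_H = W/η = 156/0.3229 = 483.1 kJ.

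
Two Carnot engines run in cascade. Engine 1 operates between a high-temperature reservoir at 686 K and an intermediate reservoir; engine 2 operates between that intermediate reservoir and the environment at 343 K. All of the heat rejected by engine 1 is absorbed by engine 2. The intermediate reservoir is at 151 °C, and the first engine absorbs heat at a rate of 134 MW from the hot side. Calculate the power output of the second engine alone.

T_m = 151 °C → 151 + 273.15 = 424.15 K.
Heat entering the second stage: Q_m = Q_H·(T_m/T_H) = 134 × 424.15/686.00 = 82.9 MW.
Second-stage efficiency η₂ = 1 − T_C/T_m = 1 − 343.00/424.15 = 0.1913, so W₂ = η₂·Q_m = 15.9 MW.

Ẇ₂ ≈ 15.9 MW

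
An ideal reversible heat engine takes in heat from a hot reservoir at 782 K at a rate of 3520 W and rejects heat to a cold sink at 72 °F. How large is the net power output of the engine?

T_C = 72 °F → (72 − 32) × 5/9 = 22.22 °C = 295.37 K.
For a reversible engine, η = 1 − T_C/T_H = 1 − 295.37/782.00 = 0.6223.
W = η·Q_H = 0.6223 × 3520 = 2190 W.

Ẇ ≈ 2190 W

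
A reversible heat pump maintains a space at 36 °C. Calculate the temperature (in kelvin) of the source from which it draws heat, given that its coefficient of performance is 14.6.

T_C ≈ 288 K

T_H = 36 °C → 36 + 273.15 = 309.15 K.
COP_HP = T_H/(T_H − T_C) ⇒ T_C = T_H·(COP_HP − 1)/COP_HP = 309.15 × (14.6 − 1)/14.6 = 288 K.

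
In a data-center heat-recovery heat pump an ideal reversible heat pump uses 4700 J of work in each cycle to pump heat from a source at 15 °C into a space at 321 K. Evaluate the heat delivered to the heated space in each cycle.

T_C = 15 °C → 15 + 273.15 = 288.15 K.
COP_HP = T_H/(T_H − T_C) = 321.00/32.85 = 9.7717.
Q_H = COP_HP · W = 9.7717 × 4700 = 45930 J.

Q_H ≈ 45930 J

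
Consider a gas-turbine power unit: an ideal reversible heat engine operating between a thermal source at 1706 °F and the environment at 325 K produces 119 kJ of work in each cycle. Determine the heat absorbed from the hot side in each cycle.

Q_H ≈ 163 kJ

T_H = 1706 °F → (1706 − 32) × 5/9 = 930.00 °C = 1203.15 K.
Carnot efficiency: η = 1 − T_C/T_H = 1 − 325.00/1203.15 = 0.7299.
Q_H = W/η = 119/0.7299 = 163 kJ.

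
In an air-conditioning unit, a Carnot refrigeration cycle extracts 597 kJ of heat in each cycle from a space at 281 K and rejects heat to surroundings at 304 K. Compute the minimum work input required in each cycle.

Carnot COP: COP_R = T_C/(T_H − T_C) = 281.00/23.00 = 12.2174.
W = Q_C/COP_R = 597/12.2174 = 48.9 kJ.

W_in ≈ 48.9 kJ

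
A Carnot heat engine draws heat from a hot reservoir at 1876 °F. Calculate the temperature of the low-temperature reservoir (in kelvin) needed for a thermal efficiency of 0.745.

T_H = 1876 °F → (1876 − 32) × 5/9 = 1024.44 °C = 1297.59 K.
From η = 1 − T_C/T_H, T_C = T_H·(1 − η) = 1297.59 × (1 − 0.745) = 331 K.

T_C ≈ 331 K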